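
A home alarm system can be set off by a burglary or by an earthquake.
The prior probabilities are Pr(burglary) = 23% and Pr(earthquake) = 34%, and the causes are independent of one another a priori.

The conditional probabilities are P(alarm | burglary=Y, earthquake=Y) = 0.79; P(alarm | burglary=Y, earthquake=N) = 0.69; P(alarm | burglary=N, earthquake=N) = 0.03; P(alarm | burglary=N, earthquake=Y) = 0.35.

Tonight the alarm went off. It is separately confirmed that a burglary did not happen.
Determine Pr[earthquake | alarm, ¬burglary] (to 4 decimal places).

P(alarm | ¬burglary) = 0.03×0.66 + 0.35×0.34 = 0.019800 + 0.119000 = 0.138800
The earthquake-present share is 0.35×0.34 = 0.119000.
So P(earthquake | alarm, ¬burglary) = 0.119000/0.138800 ≈ 0.8573.

Pr[earthquake | alarm, ¬burglary] ≈ 0.8573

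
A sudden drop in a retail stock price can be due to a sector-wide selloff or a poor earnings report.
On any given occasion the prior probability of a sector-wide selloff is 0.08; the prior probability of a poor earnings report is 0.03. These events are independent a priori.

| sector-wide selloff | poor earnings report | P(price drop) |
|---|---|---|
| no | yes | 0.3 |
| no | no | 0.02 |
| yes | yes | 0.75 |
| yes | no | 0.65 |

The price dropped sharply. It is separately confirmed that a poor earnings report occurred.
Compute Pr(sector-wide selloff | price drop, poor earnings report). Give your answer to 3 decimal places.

P(price drop | poor earnings report) = 0.3*0.92 + 0.75*0.08 = 0.276000 + 0.060000 = 0.336000
Of this, 0.060000 comes from 0.75*0.08 (the sector-wide selloff=true cases).
P(sector-wide selloff | price drop, poor earnings report) = 0.060000 / 0.336000 ≈ 0.179

Pr(sector-wide selloff | price drop, poor earnings report) ≈ 0.179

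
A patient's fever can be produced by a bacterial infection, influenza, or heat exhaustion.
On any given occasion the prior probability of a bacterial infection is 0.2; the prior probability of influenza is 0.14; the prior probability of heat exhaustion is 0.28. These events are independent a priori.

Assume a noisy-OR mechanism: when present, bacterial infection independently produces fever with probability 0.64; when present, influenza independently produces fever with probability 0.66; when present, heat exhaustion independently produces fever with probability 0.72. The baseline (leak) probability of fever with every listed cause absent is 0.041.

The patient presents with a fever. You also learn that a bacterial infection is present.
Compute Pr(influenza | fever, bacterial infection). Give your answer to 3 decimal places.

Pr(influenza | fever, bacterial infection) ≈ 0.169

Under noisy-OR, P(fever | causes) = 1 − (1−0.041)·∏(1−qᵢ) over the active causes.
P(fever | bacterial infection) = 0.65476×0.86×0.72 + 0.903333×0.86×0.28 + 0.882618×0.14×0.72 + 0.967133×0.14×0.28 = 0.405427 + 0.217523 + 0.088968 + 0.037912 = 0.749830
Restricting to configurations with influenza present: 0.088968 + 0.037912 = 0.126880.
So P(influenza | fever, bacterial infection) = 0.126880/0.749830 ≈ 0.169.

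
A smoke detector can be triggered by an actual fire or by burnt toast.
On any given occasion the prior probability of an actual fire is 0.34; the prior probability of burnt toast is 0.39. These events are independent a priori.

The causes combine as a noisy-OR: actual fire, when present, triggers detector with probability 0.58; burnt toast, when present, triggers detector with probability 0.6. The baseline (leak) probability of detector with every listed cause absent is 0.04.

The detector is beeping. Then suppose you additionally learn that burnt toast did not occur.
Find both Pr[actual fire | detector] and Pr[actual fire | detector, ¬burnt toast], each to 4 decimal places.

Under noisy-OR, P(detector | causes) = 1 − (1−0.04)·∏(1−qᵢ) over the active causes.
Numerator (weight on configurations with actual fire): 0.123776 + 0.111214 = 0.234990
Denominator P(detector): 0.04*0.66*0.61 + 0.616*0.66*0.39 + 0.5968*0.34*0.61 + 0.83872*0.34*0.39 = 0.409652
Posterior = 0.234990 / 0.409652 ≈ 0.5736

Now condition on the additional information:
For the numerator, keep only actual fire=true terms: 0.5968*0.34 = 0.202912
The normalizing constant is 0.04*0.66 + 0.5968*0.34 = 0.229312
Posterior = 0.202912 / 0.229312 ≈ 0.8849

Pr[actual fire | detector] ≈ 0.5736; Pr[actual fire | detector, ¬burnt toast] ≈ 0.8849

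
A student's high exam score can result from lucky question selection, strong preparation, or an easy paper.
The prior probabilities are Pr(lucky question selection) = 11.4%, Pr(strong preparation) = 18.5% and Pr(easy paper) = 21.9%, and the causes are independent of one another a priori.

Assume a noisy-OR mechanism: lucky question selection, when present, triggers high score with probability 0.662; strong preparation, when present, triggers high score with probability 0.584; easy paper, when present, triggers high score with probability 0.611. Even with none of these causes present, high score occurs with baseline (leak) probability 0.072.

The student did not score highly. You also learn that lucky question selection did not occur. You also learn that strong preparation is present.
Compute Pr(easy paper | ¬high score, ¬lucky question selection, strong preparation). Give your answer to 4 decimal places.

Under noisy-OR, P(high score | causes) = 1 − (1−0.072)·∏(1−qᵢ) over the active causes.
By total probability over both values of easy paper:
  P(¬high score | ¬lucky question selection, strong preparation) = 0.386048*0.781 + 0.150173*0.219
        = 0.301503 + 0.032888 = 0.334391
The terms with easy paper present sum to 0.032888, so
  P(easy paper | ¬high score, ¬lucky question selection, strong preparation) = 0.032888 / 0.334391 ≈ 0.0984

Pr(easy paper | ¬high score, ¬lucky question selection, strong preparation) ≈ 0.0984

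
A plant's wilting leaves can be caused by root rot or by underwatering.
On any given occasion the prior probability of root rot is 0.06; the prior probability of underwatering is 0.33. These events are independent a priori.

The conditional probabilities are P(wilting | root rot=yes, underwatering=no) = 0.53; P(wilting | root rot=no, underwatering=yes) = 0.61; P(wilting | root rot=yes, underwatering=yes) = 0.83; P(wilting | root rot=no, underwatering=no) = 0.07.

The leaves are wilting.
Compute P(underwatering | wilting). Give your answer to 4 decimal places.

P(underwatering | wilting) ≈ 0.7587

Enumerate the 4 (root rot, underwatering) configurations and weight by the priors:
  P(wilting) = 0.07·0.94·0.67 + 0.61·0.94·0.33 + 0.53·0.06·0.67 + 0.83·0.06·0.33
        = 0.044086 + 0.189222 + 0.021306 + 0.016434 = 0.271048
Configurations with underwatering contribute 0.205656, so
  P(underwatering | wilting) = 0.205656 / 0.271048 ≈ 0.7587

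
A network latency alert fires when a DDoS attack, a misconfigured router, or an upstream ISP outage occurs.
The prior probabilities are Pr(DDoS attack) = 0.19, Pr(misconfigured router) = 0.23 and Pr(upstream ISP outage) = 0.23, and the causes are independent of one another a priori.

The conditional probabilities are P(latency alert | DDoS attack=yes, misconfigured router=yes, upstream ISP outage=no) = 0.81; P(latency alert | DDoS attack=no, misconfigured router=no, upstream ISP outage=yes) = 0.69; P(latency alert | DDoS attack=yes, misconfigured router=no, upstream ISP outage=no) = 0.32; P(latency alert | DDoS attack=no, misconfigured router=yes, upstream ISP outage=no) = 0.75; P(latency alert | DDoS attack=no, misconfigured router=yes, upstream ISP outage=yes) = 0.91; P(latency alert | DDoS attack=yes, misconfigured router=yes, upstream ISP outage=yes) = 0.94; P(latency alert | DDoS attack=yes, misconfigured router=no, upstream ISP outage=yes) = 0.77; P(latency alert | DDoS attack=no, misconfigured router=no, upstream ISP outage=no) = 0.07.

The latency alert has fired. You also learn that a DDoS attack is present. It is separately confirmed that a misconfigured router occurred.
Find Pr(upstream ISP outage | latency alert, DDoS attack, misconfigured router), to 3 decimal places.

P(latency alert | DDoS attack, misconfigured router) = 0.81·0.77 + 0.94·0.23 = 0.623700 + 0.216200 = 0.839900
Restricting to configurations with upstream ISP outage present: 0.94·0.23 = 0.216200.
P(upstream ISP outage | latency alert, DDoS attack, misconfigured router) = 0.216200 / 0.839900 ≈ 0.257

Pr(upstream ISP outage | latency alert, DDoS attack, misconfigured router) ≈ 0.257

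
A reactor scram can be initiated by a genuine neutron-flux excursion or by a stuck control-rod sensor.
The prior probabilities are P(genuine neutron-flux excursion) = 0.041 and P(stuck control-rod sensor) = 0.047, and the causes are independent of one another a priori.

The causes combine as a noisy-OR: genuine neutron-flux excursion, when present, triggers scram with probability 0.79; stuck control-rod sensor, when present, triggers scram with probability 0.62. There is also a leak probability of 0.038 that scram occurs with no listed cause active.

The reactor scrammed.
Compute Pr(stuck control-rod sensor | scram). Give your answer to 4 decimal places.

Under noisy-OR, P(scram | causes) = 1 − (1−0.038)·∏(1−qᵢ) over the active causes.
Weight on stuck control-rod sensor=true, given the evidence: 0.028596 + 0.001779 = 0.030375
The normalizing constant is 0.038·0.959·0.953 + 0.63444·0.959·0.047 + 0.79798·0.041·0.953 + 0.923232·0.041·0.047 = 0.096283
P(stuck control-rod sensor | scram) = 0.030375/0.096283 ≈ 0.3155

Pr(stuck control-rod sensor | scram) ≈ 0.3155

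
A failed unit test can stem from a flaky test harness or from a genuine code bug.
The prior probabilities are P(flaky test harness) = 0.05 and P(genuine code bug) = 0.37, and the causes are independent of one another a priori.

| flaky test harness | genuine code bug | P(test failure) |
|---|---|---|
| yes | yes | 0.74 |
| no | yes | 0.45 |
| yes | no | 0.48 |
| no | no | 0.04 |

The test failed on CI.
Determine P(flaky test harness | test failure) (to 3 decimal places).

P(flaky test harness | test failure) ≈ 0.137

Numerator (weight on configurations with flaky test harness): 0.015120 + 0.013690 = 0.028810
Denominator P(test failure): 0.04·0.95·0.63 + 0.45·0.95·0.37 + 0.48·0.05·0.63 + 0.74·0.05·0.37 = 0.210925
P(flaky test harness | test failure) = 0.028810/0.210925 ≈ 0.137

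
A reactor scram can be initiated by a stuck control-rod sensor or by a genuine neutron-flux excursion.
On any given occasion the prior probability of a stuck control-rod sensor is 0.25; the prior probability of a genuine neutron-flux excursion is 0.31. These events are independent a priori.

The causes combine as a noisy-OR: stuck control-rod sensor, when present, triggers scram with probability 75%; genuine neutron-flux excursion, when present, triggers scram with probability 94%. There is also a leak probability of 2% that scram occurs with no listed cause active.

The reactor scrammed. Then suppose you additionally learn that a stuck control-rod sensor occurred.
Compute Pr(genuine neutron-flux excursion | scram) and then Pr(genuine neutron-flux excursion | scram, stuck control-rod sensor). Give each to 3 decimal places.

Pr(genuine neutron-flux excursion | scram) ≈ 0.677; Pr(genuine neutron-flux excursion | scram, stuck control-rod sensor) ≈ 0.370

Under noisy-OR, P(scram | causes) = 1 − (1−0.02)·∏(1−qᵢ) over the active causes.
For the numerator, keep only genuine neutron-flux excursion=true terms: 0.218829 + 0.076361 = 0.295190
The normalizing constant is 0.02·0.75·0.69 + 0.9412·0.75·0.31 + 0.755·0.25·0.69 + 0.9853·0.25·0.31 = 0.435777
Posterior = 0.295190 / 0.435777 ≈ 0.677

With the extra evidence:
Numerator (weight on configurations with genuine neutron-flux excursion): 0.9853·0.31 = 0.305443
Denominator P(scram | stuck control-rod sensor): 0.755·0.69 + 0.9853·0.31 = 0.826393
Posterior = 0.305443 / 0.826393 ≈ 0.370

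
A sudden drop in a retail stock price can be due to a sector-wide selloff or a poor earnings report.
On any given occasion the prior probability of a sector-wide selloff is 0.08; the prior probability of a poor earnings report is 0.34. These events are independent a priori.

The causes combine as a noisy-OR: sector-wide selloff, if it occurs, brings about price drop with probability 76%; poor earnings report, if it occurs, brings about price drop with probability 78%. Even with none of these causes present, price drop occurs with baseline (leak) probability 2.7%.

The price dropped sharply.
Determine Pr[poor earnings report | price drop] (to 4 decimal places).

Under noisy-OR, P(price drop | causes) = 1 − (1−0.027)·∏(1−qᵢ) over the active causes.
P(price drop) = 0.027·0.92·0.66 + 0.78594·0.92·0.34 + 0.76648·0.08·0.66 + 0.948626·0.08·0.34 = 0.016394 + 0.245842 + 0.040470 + 0.025803 = 0.328509
Of this, 0.271645 comes from 0.245842 + 0.025803 (the poor earnings report=true cases).
P(poor earnings report | price drop) = 0.271645 / 0.328509 ≈ 0.8269

Pr[poor earnings report | price drop] ≈ 0.8269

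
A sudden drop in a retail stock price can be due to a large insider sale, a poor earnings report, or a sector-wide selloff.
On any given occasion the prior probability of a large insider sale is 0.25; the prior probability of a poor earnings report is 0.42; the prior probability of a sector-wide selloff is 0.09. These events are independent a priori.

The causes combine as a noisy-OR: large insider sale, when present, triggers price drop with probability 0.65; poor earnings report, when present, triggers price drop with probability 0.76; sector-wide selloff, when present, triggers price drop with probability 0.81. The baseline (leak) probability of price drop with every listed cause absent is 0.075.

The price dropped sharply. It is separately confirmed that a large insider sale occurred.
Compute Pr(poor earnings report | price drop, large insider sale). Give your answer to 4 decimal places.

Pr(poor earnings report | price drop, large insider sale) ≈ 0.4898

Under noisy-OR, P(price drop | causes) = 1 − (1−0.075)·∏(1−qᵢ) over the active causes.
Numerator (weight on configurations with poor earnings report): 0.352503 + 0.037242 = 0.389745
Denominator P(price drop | large insider sale): 0.67625×0.58×0.91 + 0.938488×0.58×0.09 + 0.9223×0.42×0.91 + 0.985237×0.42×0.09 = 0.795659
P(poor earnings report | price drop, large insider sale) = 0.389745/0.795659 ≈ 0.4898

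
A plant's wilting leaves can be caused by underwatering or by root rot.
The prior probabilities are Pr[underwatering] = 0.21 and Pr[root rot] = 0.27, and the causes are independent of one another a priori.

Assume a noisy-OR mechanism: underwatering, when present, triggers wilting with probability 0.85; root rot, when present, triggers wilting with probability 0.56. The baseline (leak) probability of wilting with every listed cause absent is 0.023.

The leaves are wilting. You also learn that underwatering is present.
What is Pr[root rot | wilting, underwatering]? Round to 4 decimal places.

Under noisy-OR, P(wilting | causes) = 1 − (1−0.023)·∏(1−qᵢ) over the active causes.
P(wilting | underwatering) = 0.85345·0.73 + 0.935518·0.27 = 0.623019 + 0.252590 = 0.875609
Restricting to configurations with root rot present: 0.935518·0.27 = 0.252590.
P(root rot | wilting, underwatering) = 0.252590 / 0.875609 ≈ 0.2885

Pr[root rot | wilting, underwatering] ≈ 0.2885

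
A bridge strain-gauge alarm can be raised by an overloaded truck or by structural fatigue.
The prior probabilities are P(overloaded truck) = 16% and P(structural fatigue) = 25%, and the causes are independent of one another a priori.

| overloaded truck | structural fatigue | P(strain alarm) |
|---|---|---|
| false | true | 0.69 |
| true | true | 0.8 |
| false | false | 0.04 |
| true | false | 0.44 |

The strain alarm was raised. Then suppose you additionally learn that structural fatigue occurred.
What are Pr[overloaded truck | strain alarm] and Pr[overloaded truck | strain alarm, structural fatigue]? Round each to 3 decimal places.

Pr[overloaded truck | strain alarm] ≈ 0.333; Pr[overloaded truck | strain alarm, structural fatigue] ≈ 0.181

P(strain alarm) = 0.04*0.84*0.75 + 0.69*0.84*0.25 + 0.44*0.16*0.75 + 0.8*0.16*0.25 = 0.025200 + 0.144900 + 0.052800 + 0.032000 = 0.254900
Restricting to configurations with overloaded truck present: 0.052800 + 0.032000 = 0.084800.
Hence the posterior is 0.084800/0.254900 ≈ 0.333.

Now also conditioning on structural fatigue=true:
Weight on overloaded truck=true, given the evidence: 0.8×0.16 = 0.128000
Normalizer over all consistent configurations: 0.69×0.84 + 0.8×0.16 = 0.707600
P(overloaded truck | strain alarm, structural fatigue) = 0.128000/0.707600 ≈ 0.181
This is intercausal reasoning (explaining away): once structural fatigue accounts for the strain alarm, overloaded truck becomes less likely.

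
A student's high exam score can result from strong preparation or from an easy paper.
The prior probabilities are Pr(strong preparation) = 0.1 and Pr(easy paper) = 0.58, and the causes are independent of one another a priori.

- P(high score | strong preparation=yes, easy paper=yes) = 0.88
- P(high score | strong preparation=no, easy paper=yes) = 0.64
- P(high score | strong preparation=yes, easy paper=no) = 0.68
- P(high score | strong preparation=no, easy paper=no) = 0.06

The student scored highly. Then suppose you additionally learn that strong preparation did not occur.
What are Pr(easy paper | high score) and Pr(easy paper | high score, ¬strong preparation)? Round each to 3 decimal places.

Pr(easy paper | high score) ≈ 0.883; Pr(easy paper | high score, ¬strong preparation) ≈ 0.936

P(high score) = 0.06·0.9·0.42 + 0.64·0.9·0.58 + 0.68·0.1·0.42 + 0.88·0.1·0.58 = 0.022680 + 0.334080 + 0.028560 + 0.051040 = 0.436360
The easy paper-present share is 0.334080 + 0.051040 = 0.385120.
Hence the posterior is 0.385120/0.436360 ≈ 0.883.

With the extra evidence:
By total probability over both values of easy paper:
  P(high score | ¬strong preparation) = 0.06×0.42 + 0.64×0.58
        = 0.025200 + 0.371200 = 0.396400
Configurations with easy paper contribute 0.371200, so
  P(easy paper | high score, ¬strong preparation) = 0.371200 / 0.396400 ≈ 0.936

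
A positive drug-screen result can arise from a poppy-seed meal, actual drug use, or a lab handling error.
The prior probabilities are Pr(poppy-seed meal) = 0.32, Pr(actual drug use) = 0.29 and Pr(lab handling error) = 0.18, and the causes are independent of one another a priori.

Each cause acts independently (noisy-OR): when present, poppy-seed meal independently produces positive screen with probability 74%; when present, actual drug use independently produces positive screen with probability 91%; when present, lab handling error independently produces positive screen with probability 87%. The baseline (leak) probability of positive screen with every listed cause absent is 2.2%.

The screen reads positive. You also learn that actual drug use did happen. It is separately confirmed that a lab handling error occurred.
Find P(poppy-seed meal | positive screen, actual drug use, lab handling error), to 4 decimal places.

Under noisy-OR, P(positive screen | causes) = 1 − (1−0.022)·∏(1−qᵢ) over the active causes.
P(positive screen | actual drug use, lab handling error) = 0.988557*0.68 + 0.997025*0.32 = 0.672219 + 0.319048 = 0.991267
Of this, 0.319048 comes from 0.997025*0.32 (the poppy-seed meal=true cases).
So P(poppy-seed meal | positive screen, actual drug use, lab handling error) = 0.319048/0.991267 ≈ 0.3219.

P(poppy-seed meal | positive screen, actual drug use, lab handling error) ≈ 0.3219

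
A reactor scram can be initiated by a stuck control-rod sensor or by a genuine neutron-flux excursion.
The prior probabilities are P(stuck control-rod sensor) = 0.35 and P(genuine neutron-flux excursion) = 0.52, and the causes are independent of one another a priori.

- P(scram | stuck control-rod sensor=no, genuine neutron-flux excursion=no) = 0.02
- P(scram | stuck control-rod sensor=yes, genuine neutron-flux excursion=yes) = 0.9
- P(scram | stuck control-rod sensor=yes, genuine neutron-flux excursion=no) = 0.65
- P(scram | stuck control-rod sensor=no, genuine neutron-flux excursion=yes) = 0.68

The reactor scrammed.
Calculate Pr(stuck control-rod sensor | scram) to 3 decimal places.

Numerator (weight on configurations with stuck control-rod sensor): 0.109200 + 0.163800 = 0.273000
Normalizer over all consistent configurations: 0.02*0.65*0.48 + 0.68*0.65*0.52 + 0.65*0.35*0.48 + 0.9*0.35*0.52 = 0.509080
P(stuck control-rod sensor | scram) = 0.273000/0.509080 ≈ 0.536

Pr(stuck control-rod sensor | scram) ≈ 0.536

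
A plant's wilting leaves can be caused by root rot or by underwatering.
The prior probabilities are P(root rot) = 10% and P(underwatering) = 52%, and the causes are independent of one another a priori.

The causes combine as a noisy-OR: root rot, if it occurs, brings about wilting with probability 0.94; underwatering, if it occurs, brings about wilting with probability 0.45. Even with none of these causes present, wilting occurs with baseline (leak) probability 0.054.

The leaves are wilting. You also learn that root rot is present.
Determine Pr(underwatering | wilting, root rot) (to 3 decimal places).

Under noisy-OR, P(wilting | causes) = 1 − (1−0.054)·∏(1−qᵢ) over the active causes.
By total probability over both values of underwatering:
  P(wilting | root rot) = 0.94324·0.48 + 0.968782·0.52
        = 0.452755 + 0.503767 = 0.956522
Configurations with underwatering contribute 0.503767, so
  P(underwatering | wilting, root rot) = 0.503767 / 0.956522 ≈ 0.527

Pr(underwatering | wilting, root rot) ≈ 0.527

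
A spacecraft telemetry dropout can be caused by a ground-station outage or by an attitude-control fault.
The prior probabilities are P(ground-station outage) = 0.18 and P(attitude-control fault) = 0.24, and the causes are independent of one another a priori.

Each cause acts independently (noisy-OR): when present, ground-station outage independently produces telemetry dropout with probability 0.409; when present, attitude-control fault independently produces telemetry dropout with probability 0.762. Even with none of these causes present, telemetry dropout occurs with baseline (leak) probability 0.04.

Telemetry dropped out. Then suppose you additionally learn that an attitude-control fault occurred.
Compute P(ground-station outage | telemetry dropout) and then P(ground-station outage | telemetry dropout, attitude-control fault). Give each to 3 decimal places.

Under noisy-OR, P(telemetry dropout | causes) = 1 − (1−0.04)·∏(1−qᵢ) over the active causes.
Weight on ground-station outage=true, given the evidence: 0.059185 + 0.037367 = 0.096552
Normalizer over all consistent configurations: 0.04*0.82*0.76 + 0.77152*0.82*0.24 + 0.43264*0.18*0.76 + 0.864968*0.18*0.24 = 0.273315
Posterior = 0.096552 / 0.273315 ≈ 0.353

Now also conditioning on attitude-control fault=true:
Numerator (weight on configurations with ground-station outage): 0.864968*0.18 = 0.155694
Denominator P(telemetry dropout | attitude-control fault): 0.77152*0.82 + 0.864968*0.18 = 0.788340
P(ground-station outage | telemetry dropout, attitude-control fault) = 0.155694/0.788340 ≈ 0.197
This is intercausal reasoning (explaining away): once attitude-control fault accounts for the telemetry dropout, ground-station outage becomes less likely.

P(ground-station outage | telemetry dropout) ≈ 0.353; P(ground-station outage | telemetry dropout, attitude-control fault) ≈ 0.197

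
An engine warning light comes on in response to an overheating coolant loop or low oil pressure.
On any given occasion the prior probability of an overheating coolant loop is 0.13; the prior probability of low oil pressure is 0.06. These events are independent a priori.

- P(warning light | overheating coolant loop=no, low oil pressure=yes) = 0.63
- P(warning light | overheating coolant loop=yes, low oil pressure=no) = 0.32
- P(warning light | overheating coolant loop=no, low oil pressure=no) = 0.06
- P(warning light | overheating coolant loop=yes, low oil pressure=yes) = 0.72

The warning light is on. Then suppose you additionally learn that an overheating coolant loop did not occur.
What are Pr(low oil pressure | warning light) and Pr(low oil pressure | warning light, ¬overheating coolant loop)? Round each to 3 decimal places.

Pr(low oil pressure | warning light) ≈ 0.304; Pr(low oil pressure | warning light, ¬overheating coolant loop) ≈ 0.401

Numerator (weight on configurations with low oil pressure): 0.032886 + 0.005616 = 0.038502
Normalizer over all consistent configurations: 0.06·0.87·0.94 + 0.63·0.87·0.06 + 0.32·0.13·0.94 + 0.72·0.13·0.06 = 0.126674
P(low oil pressure | warning light) = 0.038502/0.126674 ≈ 0.304

Now also conditioning on overheating coolant loop≠true:
P(warning light | ¬overheating coolant loop) = 0.06×0.94 + 0.63×0.06 = 0.056400 + 0.037800 = 0.094200
Of this, 0.037800 comes from 0.63×0.06 (the low oil pressure=true cases).
Hence the posterior is 0.037800/0.094200 ≈ 0.401.
Ruling out overheating coolant loop raises the posterior on low oil pressure — the flip side of explaining away.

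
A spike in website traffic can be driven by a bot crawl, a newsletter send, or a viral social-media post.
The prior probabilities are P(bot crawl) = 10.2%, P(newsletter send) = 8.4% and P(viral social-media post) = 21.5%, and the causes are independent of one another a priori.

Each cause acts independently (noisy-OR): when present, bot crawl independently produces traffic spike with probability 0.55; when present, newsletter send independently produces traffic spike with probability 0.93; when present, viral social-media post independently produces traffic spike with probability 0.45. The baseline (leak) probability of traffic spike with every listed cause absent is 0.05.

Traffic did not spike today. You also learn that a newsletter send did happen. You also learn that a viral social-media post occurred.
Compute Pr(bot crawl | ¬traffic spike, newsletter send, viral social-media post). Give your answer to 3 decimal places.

Pr(bot crawl | ¬traffic spike, newsletter send, viral social-media post) ≈ 0.049

Under noisy-OR, P(traffic spike | causes) = 1 − (1−0.05)·∏(1−qᵢ) over the active causes.
Sum P(¬traffic spike|·) weighted by the priors over both values of bot crawl:
  P(¬traffic spike | newsletter send, viral social-media post) = 0.036575·0.898 + 0.016459·0.102
        = 0.032844 + 0.001679 = 0.034523
The terms with bot crawl present sum to 0.001679, so
  P(bot crawl | ¬traffic spike, newsletter send, viral social-media post) = 0.001679 / 0.034523 ≈ 0.049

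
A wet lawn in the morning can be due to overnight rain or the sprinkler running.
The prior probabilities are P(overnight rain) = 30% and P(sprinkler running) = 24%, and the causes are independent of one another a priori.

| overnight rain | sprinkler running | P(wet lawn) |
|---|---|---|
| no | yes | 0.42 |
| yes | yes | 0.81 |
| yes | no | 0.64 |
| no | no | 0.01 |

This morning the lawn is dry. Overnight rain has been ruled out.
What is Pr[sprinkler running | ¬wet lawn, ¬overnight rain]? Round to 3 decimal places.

P(¬wet lawn | ¬overnight rain) = 0.99·0.76 + 0.58·0.24 = 0.752400 + 0.139200 = 0.891600
Restricting to configurations with sprinkler running present: 0.58·0.24 = 0.139200.
Hence the posterior is 0.139200/0.891600 ≈ 0.156.

Pr[sprinkler running | ¬wet lawn, ¬overnight rain] ≈ 0.156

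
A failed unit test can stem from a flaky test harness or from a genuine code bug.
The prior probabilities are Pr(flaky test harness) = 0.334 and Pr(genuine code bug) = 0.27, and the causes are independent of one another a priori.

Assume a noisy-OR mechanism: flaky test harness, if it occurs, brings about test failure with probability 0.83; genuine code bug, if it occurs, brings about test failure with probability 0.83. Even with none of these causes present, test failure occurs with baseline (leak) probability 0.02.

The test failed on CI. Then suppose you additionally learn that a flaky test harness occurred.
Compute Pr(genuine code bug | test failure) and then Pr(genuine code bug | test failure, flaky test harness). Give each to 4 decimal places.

Under noisy-OR, P(test failure | causes) = 1 − (1−0.02)·∏(1−qᵢ) over the active causes.
P(test failure) = 0.02×0.666×0.73 + 0.8334×0.666×0.27 + 0.8334×0.334×0.73 + 0.971678×0.334×0.27 = 0.009724 + 0.149862 + 0.203200 + 0.087626 = 0.450412
Of this, 0.237488 comes from 0.149862 + 0.087626 (the genuine code bug=true cases).
P(genuine code bug | test failure) = 0.237488 / 0.450412 ≈ 0.5273

With the extra evidence:
P(test failure | flaky test harness) = 0.8334·0.73 + 0.971678·0.27 = 0.608382 + 0.262353 = 0.870735
The genuine code bug-present share is 0.971678·0.27 = 0.262353.
P(genuine code bug | test failure, flaky test harness) = 0.262353 / 0.870735 ≈ 0.3013
Conditioning on flaky test harness lowers the posterior on genuine code bug: the classic explaining-away effect in a common-effect structure.

Pr(genuine code bug | test failure) ≈ 0.5273; Pr(genuine code bug | test failure, flaky test harness) ≈ 0.3013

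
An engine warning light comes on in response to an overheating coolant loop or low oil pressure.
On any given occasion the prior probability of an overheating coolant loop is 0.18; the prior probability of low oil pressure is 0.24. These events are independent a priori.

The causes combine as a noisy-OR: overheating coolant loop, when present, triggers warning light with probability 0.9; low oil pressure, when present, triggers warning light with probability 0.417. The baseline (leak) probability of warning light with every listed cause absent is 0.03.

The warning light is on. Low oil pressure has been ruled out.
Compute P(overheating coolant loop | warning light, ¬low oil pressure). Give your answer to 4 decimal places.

P(overheating coolant loop | warning light, ¬low oil pressure) ≈ 0.8685

Under noisy-OR, P(warning light | causes) = 1 − (1−0.03)·∏(1−qᵢ) over the active causes.
By total probability over both values of overheating coolant loop:
  P(warning light | ¬low oil pressure) = 0.03·0.82 + 0.903·0.18
        = 0.024600 + 0.162540 = 0.187140
Keeping only the overheating coolant loop-present terms gives 0.162540, so
  P(overheating coolant loop | warning light, ¬low oil pressure) = 0.162540 / 0.187140 ≈ 0.8685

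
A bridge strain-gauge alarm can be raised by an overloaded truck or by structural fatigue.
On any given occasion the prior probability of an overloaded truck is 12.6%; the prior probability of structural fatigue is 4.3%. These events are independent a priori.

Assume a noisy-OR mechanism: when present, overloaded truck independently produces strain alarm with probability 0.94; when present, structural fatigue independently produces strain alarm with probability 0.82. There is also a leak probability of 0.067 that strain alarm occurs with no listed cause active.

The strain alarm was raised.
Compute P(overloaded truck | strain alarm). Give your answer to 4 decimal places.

P(overloaded truck | strain alarm) ≈ 0.5772

Under noisy-OR, P(strain alarm | causes) = 1 − (1−0.067)·∏(1−qᵢ) over the active causes.
Enumerate the 4 (overloaded truck, structural fatigue) configurations and weight by the priors:
  P(strain alarm) = 0.067*0.874*0.957 + 0.83206*0.874*0.043 + 0.94402*0.126*0.957 + 0.989924*0.126*0.043
        = 0.056040 + 0.031270 + 0.113832 + 0.005363 = 0.206505
The terms with overloaded truck present sum to 0.119195, so
  P(overloaded truck | strain alarm) = 0.119195 / 0.206505 ≈ 0.5772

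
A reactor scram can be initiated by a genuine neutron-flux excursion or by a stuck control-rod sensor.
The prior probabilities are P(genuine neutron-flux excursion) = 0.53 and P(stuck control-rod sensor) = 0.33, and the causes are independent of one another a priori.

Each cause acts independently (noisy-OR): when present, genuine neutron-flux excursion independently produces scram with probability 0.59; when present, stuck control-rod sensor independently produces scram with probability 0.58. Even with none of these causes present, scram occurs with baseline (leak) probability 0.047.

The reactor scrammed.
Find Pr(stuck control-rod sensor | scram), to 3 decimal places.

Under noisy-OR, P(scram | causes) = 1 − (1−0.047)·∏(1−qᵢ) over the active causes.
Enumerate the 4 (genuine neutron-flux excursion, stuck control-rod sensor) configurations and weight by the priors:
  P(scram) = 0.047*0.47*0.67 + 0.59974*0.47*0.33 + 0.60927*0.53*0.67 + 0.835893*0.53*0.33
        = 0.014800 + 0.093020 + 0.216352 + 0.146198 = 0.470370
Keeping only the stuck control-rod sensor-present terms gives 0.239218, so
  P(stuck control-rod sensor | scram) = 0.239218 / 0.470370 ≈ 0.509

Pr(stuck control-rod sensor | scram) ≈ 0.509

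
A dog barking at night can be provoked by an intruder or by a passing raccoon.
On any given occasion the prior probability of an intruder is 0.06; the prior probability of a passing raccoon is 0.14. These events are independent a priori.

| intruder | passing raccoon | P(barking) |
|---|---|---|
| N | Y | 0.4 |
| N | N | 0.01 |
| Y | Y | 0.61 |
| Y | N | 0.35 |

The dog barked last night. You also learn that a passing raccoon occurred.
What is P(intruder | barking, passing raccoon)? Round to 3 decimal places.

P(intruder | barking, passing raccoon) ≈ 0.089

By total probability over both values of intruder:
  P(barking | passing raccoon) = 0.4·0.94 + 0.61·0.06
        = 0.376000 + 0.036600 = 0.412600
The terms with intruder present sum to 0.036600, so
  P(intruder | barking, passing raccoon) = 0.036600 / 0.412600 ≈ 0.089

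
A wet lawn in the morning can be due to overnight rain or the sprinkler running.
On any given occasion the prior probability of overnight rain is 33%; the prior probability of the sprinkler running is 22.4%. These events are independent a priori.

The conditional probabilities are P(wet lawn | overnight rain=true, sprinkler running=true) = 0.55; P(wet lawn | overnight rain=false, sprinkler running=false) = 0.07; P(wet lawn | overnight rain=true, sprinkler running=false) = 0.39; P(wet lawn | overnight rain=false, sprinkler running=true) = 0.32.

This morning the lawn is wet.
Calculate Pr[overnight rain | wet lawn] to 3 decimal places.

Pr[overnight rain | wet lawn] ≈ 0.625

P(wet lawn) = 0.07×0.67×0.776 + 0.32×0.67×0.224 + 0.39×0.33×0.776 + 0.55×0.33×0.224 = 0.036394 + 0.048026 + 0.099871 + 0.040656 = 0.224947
Restricting to configurations with overnight rain present: 0.099871 + 0.040656 = 0.140527.
P(overnight rain | wet lawn) = 0.140527 / 0.224947 ≈ 0.625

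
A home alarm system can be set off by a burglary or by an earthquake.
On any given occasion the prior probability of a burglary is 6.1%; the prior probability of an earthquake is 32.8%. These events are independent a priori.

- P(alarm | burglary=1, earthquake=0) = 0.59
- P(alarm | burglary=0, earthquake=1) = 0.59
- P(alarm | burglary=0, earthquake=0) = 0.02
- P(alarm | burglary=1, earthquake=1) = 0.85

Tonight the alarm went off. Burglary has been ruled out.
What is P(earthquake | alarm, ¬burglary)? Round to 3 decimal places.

P(earthquake | alarm, ¬burglary) ≈ 0.935

Numerator (weight on configurations with earthquake): 0.59·0.328 = 0.193520
Denominator P(alarm | ¬burglary): 0.02·0.672 + 0.59·0.328 = 0.206960
Posterior = 0.193520 / 0.206960 ≈ 0.935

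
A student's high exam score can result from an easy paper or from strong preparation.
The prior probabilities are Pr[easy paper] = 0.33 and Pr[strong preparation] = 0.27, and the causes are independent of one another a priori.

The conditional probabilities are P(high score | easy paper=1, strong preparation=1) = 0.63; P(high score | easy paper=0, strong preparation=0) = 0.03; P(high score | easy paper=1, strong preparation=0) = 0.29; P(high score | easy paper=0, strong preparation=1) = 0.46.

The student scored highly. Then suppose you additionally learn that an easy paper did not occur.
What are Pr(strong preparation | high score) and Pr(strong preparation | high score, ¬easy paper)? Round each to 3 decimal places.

Sum P(high score|·) weighted by the priors over the 4 (easy paper, strong preparation) configurations:
  P(high score) = 0.03*0.67*0.73 + 0.46*0.67*0.27 + 0.29*0.33*0.73 + 0.63*0.33*0.27
        = 0.014673 + 0.083214 + 0.069861 + 0.056133 = 0.223881
Configurations with strong preparation contribute 0.139347, so
  P(strong preparation | high score) = 0.139347 / 0.223881 ≈ 0.622

With the extra evidence:
P(high score | ¬easy paper) = 0.03×0.73 + 0.46×0.27 = 0.021900 + 0.124200 = 0.146100
The strong preparation-present share is 0.46×0.27 = 0.124200.
Hence the posterior is 0.124200/0.146100 ≈ 0.850.
With easy paper excluded, strong preparation must carry more of the explanatory weight for the high score.

Pr(strong preparation | high score) ≈ 0.622; Pr(strong preparation | high score, ¬easy paper) ≈ 0.850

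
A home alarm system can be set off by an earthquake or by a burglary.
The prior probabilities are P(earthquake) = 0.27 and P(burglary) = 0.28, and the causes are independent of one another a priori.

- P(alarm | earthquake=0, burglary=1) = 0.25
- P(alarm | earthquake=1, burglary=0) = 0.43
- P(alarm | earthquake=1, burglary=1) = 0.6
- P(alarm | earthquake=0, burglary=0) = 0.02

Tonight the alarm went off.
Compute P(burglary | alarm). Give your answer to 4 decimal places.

P(burglary | alarm) ≈ 0.5062

P(alarm) = 0.02×0.73×0.72 + 0.25×0.73×0.28 + 0.43×0.27×0.72 + 0.6×0.27×0.28 = 0.010512 + 0.051100 + 0.083592 + 0.045360 = 0.190564
Restricting to configurations with burglary present: 0.051100 + 0.045360 = 0.096460.
Hence the posterior is 0.096460/0.190564 ≈ 0.5062.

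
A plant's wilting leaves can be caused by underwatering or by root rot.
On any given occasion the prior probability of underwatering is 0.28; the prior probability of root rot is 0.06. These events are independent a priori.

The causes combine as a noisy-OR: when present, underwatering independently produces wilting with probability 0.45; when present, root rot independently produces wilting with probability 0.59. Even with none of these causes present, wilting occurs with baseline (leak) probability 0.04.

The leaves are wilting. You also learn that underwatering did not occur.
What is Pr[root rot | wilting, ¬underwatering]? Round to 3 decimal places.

Pr[root rot | wilting, ¬underwatering] ≈ 0.492

Under noisy-OR, P(wilting | causes) = 1 − (1−0.04)·∏(1−qᵢ) over the active causes.
P(wilting | ¬underwatering) = 0.04×0.94 + 0.6064×0.06 = 0.037600 + 0.036384 = 0.073984
The root rot-present share is 0.6064×0.06 = 0.036384.
So P(root rot | wilting, ¬underwatering) = 0.036384/0.073984 ≈ 0.492.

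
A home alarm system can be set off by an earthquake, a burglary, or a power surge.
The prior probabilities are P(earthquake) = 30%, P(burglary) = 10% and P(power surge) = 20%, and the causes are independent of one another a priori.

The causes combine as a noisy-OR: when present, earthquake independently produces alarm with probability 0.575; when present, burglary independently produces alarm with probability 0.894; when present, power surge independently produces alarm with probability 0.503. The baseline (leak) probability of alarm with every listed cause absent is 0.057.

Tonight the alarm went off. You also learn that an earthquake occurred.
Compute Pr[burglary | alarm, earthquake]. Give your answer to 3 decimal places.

Under noisy-OR, P(alarm | causes) = 1 − (1−0.057)·∏(1−qᵢ) over the active causes.
Sum P(alarm|·) weighted by the priors over the 4 (burglary, power surge) configurations:
  P(alarm | earthquake) = 0.599225×0.9×0.8 + 0.800815×0.9×0.2 + 0.957518×0.1×0.8 + 0.978886×0.1×0.2
        = 0.431442 + 0.144147 + 0.076601 + 0.019578 = 0.671768
The terms with burglary present sum to 0.096179, so
  P(burglary | alarm, earthquake) = 0.096179 / 0.671768 ≈ 0.143

Pr[burglary | alarm, earthquake] ≈ 0.143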